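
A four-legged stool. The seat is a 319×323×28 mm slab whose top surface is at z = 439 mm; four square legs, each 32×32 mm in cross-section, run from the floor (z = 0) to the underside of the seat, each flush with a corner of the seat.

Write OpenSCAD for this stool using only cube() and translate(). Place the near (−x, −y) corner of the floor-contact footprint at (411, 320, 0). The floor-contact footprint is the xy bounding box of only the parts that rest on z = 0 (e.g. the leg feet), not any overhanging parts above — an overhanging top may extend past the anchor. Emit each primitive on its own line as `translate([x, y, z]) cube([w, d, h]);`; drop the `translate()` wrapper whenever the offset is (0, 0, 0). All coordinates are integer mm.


translate([411, 320, 411]) cube([319, 323, 28]);
translate([411, 320, 0]) cube([32, 32, 411]);
translate([698, 320, 0]) cube([32, 32, 411]);
translate([411, 611, 0]) cube([32, 32, 411]);
translate([698, 611, 0]) cube([32, 32, 411]);


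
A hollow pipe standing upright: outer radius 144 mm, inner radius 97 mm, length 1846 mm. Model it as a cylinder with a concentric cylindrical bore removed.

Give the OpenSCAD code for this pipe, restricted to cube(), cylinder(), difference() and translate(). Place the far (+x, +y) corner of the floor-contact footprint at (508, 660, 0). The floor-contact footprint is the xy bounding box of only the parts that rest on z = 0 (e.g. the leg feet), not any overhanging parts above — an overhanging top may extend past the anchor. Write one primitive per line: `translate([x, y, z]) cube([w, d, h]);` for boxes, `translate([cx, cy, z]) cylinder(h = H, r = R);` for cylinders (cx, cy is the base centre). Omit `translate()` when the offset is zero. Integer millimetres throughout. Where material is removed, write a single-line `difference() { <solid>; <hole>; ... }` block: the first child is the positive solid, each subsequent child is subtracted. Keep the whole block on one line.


difference() { translate([364, 516, 0]) cylinder(h = 1846, r = 144); translate([364, 516, 0]) cylinder(h = 1846, r = 97); }


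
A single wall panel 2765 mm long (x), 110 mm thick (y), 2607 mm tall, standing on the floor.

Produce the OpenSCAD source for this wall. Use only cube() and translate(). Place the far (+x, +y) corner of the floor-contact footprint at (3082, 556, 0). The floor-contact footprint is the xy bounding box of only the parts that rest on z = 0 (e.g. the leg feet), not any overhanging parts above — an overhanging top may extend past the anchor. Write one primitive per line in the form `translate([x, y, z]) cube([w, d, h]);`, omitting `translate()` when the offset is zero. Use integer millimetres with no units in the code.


translate([317, 446, 0]) cube([2765, 110, 2607]);


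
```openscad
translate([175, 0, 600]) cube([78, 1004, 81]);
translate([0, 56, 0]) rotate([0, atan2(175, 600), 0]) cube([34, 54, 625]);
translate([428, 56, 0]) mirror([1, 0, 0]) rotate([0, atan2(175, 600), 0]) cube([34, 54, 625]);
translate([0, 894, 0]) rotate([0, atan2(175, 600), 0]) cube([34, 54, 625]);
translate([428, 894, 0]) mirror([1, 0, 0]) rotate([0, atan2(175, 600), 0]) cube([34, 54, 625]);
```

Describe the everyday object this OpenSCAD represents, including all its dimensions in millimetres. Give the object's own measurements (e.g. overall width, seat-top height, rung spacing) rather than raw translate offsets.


A sawhorse. A 78×1004×81 mm beam (x, y, z) sits on two A-frame leg pairs. Each pair is two raked legs of 34×54 mm section (54 mm along y) splaying symmetrically in x. Each leg rises 600 mm vertically over 175 mm of horizontal reach and is 625 mm long along its own axis. Every leg's outer bottom edge rests on the floor and its outer top edge meets a bottom edge of the beam — the left legs (tilting toward +x) meet the beam's −x bottom edge, the right legs (their mirror images, tilting toward −x) meet its +x bottom edge — so the leg tops tuck under the beam, the beam's underside is 600 mm above the floor, and the feet are 428 mm apart outside-to-outside with the beam centred between them. The two leg pairs are set in 56 mm from either end of the beam.


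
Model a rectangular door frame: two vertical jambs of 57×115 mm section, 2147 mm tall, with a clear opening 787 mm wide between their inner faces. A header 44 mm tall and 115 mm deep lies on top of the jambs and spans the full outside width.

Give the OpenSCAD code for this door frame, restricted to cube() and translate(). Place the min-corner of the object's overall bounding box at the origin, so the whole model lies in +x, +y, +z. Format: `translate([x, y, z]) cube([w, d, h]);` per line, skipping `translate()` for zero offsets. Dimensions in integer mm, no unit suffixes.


cube([57, 115, 2147]);
translate([844, 0, 0]) cube([57, 115, 2147]);
translate([0, 0, 2147]) cube([901, 115, 44]);


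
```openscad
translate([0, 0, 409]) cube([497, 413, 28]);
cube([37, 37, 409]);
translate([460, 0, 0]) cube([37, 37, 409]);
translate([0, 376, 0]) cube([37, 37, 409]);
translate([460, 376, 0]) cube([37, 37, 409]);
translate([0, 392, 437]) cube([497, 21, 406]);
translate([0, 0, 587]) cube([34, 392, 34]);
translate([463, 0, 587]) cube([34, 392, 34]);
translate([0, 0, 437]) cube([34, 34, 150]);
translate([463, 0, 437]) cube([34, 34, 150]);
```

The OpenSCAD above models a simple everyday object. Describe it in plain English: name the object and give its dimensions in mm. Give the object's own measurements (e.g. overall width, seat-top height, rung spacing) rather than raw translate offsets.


A chair. The seat is a 497×413×28 mm slab with its top at z = 437 mm, on four 37×37 mm corner legs (flush with the seat edges, standing on z = 0). A flat backrest 21 mm thick, 406 mm tall, spans the full seat width and rises from the seat top along its +y edge, rear face flush with the rear of the seat. Two armrests of 34×34 mm section run along each side from the seat's front edge to the front of the backrest, top faces 184 mm above the seat top and outer faces flush with the seat's x-edges; a 34×34 mm post under the front of each armrest stands on the seat at the front corner.


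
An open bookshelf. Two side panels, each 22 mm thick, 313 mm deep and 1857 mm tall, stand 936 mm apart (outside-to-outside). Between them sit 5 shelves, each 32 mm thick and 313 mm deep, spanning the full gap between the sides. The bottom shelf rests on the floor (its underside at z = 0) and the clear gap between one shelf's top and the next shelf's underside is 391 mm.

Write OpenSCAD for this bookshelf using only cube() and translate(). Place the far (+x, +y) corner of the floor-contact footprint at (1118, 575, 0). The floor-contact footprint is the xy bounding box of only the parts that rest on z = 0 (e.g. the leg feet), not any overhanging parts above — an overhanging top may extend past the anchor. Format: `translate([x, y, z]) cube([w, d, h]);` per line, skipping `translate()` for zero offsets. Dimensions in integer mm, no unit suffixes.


translate([182, 262, 0]) cube([22, 313, 1857]);
translate([1096, 262, 0]) cube([22, 313, 1857]);
translate([204, 262, 0]) cube([892, 313, 32]);
translate([204, 262, 423]) cube([892, 313, 32]);
translate([204, 262, 846]) cube([892, 313, 32]);
translate([204, 262, 1269]) cube([892, 313, 32]);
translate([204, 262, 1692]) cube([892, 313, 32]);


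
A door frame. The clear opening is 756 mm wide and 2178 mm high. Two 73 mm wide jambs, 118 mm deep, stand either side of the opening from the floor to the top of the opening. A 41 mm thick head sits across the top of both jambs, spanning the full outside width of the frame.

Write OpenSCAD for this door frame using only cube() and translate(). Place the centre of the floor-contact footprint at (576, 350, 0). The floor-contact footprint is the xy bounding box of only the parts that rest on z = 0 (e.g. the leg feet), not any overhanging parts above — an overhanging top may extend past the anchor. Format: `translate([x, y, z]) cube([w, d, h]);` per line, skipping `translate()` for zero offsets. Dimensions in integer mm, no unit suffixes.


translate([125, 291, 0]) cube([73, 118, 2178]);
translate([954, 291, 0]) cube([73, 118, 2178]);
translate([125, 291, 2178]) cube([902, 118, 41]);


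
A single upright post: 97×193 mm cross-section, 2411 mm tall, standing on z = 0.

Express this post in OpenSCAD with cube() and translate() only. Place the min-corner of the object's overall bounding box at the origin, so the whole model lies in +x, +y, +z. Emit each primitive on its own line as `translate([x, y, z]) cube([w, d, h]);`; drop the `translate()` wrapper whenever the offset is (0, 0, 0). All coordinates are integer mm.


cube([97, 193, 2411]);


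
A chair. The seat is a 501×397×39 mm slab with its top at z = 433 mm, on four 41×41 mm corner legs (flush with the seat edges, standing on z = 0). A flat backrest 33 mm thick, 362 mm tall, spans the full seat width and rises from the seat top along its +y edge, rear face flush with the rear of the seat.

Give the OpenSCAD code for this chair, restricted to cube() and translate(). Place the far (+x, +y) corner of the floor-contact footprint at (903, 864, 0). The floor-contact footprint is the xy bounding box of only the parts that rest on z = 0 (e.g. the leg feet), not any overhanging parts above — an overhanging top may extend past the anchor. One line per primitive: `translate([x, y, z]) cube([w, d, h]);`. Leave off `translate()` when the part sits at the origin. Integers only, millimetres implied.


translate([402, 467, 394]) cube([501, 397, 39]);
translate([402, 467, 0]) cube([41, 41, 394]);
translate([862, 467, 0]) cube([41, 41, 394]);
translate([402, 823, 0]) cube([41, 41, 394]);
translate([862, 823, 0]) cube([41, 41, 394]);
translate([402, 831, 433]) cube([501, 33, 362]);


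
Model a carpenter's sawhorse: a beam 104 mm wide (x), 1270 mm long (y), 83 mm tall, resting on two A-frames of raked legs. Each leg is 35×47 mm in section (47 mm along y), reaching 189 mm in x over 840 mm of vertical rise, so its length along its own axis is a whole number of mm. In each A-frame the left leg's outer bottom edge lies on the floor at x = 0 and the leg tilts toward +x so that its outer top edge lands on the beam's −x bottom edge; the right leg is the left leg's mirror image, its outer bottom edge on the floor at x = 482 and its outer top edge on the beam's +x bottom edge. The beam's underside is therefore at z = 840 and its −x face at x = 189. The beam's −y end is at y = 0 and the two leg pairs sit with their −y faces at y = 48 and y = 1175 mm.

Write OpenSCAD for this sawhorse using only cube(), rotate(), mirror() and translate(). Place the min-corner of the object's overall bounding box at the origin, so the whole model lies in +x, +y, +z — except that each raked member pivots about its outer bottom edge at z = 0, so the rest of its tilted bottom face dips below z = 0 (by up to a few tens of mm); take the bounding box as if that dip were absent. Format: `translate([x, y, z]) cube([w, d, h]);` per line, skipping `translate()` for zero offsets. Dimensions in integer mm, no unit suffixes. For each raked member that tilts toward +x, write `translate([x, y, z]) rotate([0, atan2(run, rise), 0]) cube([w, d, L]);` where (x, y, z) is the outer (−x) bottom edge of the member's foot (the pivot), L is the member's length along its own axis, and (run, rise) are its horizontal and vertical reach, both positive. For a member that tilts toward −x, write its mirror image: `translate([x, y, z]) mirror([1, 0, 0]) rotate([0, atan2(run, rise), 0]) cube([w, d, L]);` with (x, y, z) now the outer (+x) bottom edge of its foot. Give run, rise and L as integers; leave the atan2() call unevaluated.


translate([189, 0, 840]) cube([104, 1270, 83]);
translate([0, 48, 0]) rotate([0, atan2(189, 840), 0]) cube([35, 47, 861]);
translate([482, 48, 0]) mirror([1, 0, 0]) rotate([0, atan2(189, 840), 0]) cube([35, 47, 861]);
translate([0, 1175, 0]) rotate([0, atan2(189, 840), 0]) cube([35, 47, 861]);
translate([482, 1175, 0]) mirror([1, 0, 0]) rotate([0, atan2(189, 840), 0]) cube([35, 47, 861]);


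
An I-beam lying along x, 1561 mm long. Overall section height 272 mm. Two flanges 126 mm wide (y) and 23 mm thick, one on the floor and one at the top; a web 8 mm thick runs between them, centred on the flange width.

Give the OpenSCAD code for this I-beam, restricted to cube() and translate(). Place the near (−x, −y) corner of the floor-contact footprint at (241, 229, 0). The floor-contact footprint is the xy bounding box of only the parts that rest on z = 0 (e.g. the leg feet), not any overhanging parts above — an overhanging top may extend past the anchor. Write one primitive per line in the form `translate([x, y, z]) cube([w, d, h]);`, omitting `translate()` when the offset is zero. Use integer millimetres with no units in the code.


translate([241, 229, 0]) cube([1561, 126, 23]);
translate([241, 288, 23]) cube([1561, 8, 226]);
translate([241, 229, 249]) cube([1561, 126, 23]);


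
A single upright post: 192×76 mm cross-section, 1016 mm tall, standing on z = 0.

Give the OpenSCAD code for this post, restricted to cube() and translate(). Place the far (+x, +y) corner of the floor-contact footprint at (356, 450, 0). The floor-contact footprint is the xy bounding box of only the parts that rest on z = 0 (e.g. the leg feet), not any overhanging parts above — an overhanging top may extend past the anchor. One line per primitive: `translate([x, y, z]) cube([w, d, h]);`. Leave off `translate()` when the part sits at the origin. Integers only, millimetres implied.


translate([164, 374, 0]) cube([192, 76, 1016]);


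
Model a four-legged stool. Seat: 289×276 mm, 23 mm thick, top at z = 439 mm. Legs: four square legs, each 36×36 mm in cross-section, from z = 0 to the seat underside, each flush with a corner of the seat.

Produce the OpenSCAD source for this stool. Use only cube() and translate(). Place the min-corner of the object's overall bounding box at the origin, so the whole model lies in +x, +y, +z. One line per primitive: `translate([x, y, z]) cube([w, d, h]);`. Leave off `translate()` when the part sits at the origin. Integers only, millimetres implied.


translate([0, 0, 416]) cube([289, 276, 23]);
cube([36, 36, 416]);
translate([253, 0, 0]) cube([36, 36, 416]);
translate([0, 240, 0]) cube([36, 36, 416]);
translate([253, 240, 0]) cube([36, 36, 416]);


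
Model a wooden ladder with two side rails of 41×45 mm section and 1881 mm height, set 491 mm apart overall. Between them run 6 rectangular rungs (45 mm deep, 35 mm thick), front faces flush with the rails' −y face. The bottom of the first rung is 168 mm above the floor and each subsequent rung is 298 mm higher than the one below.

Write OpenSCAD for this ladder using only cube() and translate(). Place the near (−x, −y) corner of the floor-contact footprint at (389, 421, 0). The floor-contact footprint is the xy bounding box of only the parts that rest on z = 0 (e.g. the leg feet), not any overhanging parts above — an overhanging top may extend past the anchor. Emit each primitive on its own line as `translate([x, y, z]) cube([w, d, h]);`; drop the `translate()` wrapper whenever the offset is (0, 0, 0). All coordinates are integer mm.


translate([389, 421, 0]) cube([41, 45, 1881]);
translate([839, 421, 0]) cube([41, 45, 1881]);
translate([430, 421, 168]) cube([409, 45, 35]);
translate([430, 421, 466]) cube([409, 45, 35]);
translate([430, 421, 764]) cube([409, 45, 35]);
translate([430, 421, 1062]) cube([409, 45, 35]);
translate([430, 421, 1360]) cube([409, 45, 35]);
translate([430, 421, 1658]) cube([409, 45, 35]);


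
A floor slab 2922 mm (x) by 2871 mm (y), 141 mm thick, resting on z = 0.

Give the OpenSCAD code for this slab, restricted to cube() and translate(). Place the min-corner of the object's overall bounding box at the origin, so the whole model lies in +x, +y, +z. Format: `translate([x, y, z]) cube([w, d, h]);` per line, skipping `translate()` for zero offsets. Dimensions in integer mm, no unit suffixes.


cube([2922, 2871, 141]);


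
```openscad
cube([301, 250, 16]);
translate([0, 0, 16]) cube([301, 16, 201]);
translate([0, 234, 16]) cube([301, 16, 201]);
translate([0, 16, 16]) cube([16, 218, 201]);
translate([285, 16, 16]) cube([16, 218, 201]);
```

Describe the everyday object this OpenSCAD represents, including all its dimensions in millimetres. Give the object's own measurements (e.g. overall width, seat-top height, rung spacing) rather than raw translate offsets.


An open-topped rectangular box: outside dimensions 301×250×217 mm, with a uniform wall and base thickness of 16 mm. The base is a full 301×250 slab on the floor; four walls sit on top of the base. The front and back walls (the −y and +y sides) span the full width; the two side walls fit between them.


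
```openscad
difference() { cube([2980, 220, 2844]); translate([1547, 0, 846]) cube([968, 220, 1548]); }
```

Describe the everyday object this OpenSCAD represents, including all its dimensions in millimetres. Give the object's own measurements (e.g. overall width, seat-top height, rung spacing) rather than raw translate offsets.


A wall 2980 mm long (x), 220 mm thick (y), 2844 mm tall, with a rectangular window opening cut through it. The opening is 968 mm wide and 1548 mm tall; its sill is at z = 846 mm and its near (−x) edge is 1547 mm from the wall's −x end. The opening passes through the full wall thickness.


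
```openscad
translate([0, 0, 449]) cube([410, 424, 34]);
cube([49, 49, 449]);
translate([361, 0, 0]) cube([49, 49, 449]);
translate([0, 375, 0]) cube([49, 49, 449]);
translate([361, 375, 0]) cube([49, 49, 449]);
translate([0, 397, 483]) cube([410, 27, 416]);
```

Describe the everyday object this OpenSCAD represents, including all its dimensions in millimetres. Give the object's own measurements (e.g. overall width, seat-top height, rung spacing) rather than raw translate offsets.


A chair. The seat is a 410×424×34 mm slab with its top at z = 483 mm, on four 49×49 mm corner legs (flush with the seat edges, standing on z = 0). A flat backrest 27 mm thick, 416 mm tall, spans the full seat width and rises from the seat top along its +y edge, rear face flush with the rear of the seat.


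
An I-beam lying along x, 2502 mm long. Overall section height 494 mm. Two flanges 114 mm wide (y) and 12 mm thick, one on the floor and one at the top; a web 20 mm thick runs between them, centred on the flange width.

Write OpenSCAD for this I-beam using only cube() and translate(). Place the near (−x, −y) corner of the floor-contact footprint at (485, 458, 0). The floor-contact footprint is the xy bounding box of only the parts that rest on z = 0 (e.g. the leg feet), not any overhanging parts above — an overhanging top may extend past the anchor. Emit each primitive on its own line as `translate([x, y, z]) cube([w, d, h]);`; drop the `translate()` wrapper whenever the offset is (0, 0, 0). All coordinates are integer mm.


translate([485, 458, 0]) cube([2502, 114, 12]);
translate([485, 505, 12]) cube([2502, 20, 470]);
translate([485, 458, 482]) cube([2502, 114, 12]);


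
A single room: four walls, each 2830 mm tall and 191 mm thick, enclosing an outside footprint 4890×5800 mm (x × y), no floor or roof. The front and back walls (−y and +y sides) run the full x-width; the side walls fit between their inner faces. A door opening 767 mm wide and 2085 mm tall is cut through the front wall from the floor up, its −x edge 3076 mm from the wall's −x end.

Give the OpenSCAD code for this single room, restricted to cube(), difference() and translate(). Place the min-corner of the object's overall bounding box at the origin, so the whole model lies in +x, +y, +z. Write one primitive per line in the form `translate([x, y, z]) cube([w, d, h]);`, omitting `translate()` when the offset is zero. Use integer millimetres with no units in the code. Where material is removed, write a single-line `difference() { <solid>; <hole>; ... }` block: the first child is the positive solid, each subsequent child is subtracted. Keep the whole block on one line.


difference() { cube([4890, 191, 2830]); translate([3076, 0, 0]) cube([767, 191, 2085]); }
translate([0, 5609, 0]) cube([4890, 191, 2830]);
translate([0, 191, 0]) cube([191, 5418, 2830]);
translate([4699, 191, 0]) cube([191, 5418, 2830]);


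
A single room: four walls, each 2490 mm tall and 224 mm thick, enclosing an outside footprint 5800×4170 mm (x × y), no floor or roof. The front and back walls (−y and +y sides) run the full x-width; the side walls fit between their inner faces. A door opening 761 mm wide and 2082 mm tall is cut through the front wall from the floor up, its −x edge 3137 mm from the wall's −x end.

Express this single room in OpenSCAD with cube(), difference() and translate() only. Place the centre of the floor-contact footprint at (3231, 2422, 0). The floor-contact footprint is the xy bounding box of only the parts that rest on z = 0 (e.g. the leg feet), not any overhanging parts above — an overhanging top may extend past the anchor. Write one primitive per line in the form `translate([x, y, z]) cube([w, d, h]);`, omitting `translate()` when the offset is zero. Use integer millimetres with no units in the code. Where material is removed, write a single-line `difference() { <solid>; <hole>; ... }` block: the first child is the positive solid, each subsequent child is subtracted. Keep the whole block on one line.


difference() { translate([331, 337, 0]) cube([5800, 224, 2490]); translate([3468, 337, 0]) cube([761, 224, 2082]); }
translate([331, 4283, 0]) cube([5800, 224, 2490]);
translate([331, 561, 0]) cube([224, 3722, 2490]);
translate([5907, 561, 0]) cube([224, 3722, 2490]);


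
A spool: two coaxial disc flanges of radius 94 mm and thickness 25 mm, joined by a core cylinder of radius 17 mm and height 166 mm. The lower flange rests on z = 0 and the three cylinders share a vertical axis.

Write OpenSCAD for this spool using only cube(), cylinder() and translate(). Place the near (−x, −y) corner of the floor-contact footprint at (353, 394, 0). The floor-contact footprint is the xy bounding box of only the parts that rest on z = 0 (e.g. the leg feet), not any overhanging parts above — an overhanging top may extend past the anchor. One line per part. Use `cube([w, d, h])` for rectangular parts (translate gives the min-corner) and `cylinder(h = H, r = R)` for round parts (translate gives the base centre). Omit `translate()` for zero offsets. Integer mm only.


translate([447, 488, 0]) cylinder(h = 25, r = 94);
translate([447, 488, 25]) cylinder(h = 166, r = 17);
translate([447, 488, 191]) cylinder(h = 25, r = 94);


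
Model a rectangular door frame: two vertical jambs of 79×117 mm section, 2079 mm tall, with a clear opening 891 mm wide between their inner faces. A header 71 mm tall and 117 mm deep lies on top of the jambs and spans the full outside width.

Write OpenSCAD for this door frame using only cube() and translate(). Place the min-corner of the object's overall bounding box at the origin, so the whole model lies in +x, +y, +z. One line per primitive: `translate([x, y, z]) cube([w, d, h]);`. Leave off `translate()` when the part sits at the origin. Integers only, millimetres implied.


cube([79, 117, 2079]);
translate([970, 0, 0]) cube([79, 117, 2079]);
translate([0, 0, 2079]) cube([1049, 117, 71]);


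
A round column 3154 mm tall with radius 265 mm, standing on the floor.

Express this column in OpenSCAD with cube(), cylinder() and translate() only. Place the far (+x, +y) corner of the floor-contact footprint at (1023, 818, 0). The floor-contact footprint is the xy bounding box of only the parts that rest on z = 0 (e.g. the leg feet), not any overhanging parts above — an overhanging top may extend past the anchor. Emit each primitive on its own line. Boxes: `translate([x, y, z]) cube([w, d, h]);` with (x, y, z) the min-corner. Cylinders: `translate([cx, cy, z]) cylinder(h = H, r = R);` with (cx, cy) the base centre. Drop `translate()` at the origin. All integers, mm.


translate([758, 553, 0]) cylinder(h = 3154, r = 265);


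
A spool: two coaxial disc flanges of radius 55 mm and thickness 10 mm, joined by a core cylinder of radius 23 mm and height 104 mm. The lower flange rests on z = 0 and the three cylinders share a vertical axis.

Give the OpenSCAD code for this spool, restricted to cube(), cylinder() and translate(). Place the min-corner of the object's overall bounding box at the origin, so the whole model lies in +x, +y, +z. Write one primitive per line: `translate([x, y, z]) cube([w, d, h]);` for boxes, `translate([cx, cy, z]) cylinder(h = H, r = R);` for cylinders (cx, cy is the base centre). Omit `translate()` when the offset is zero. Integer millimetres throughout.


translate([55, 55, 0]) cylinder(h = 10, r = 55);
translate([55, 55, 10]) cylinder(h = 104, r = 23);
translate([55, 55, 114]) cylinder(h = 10, r = 55);


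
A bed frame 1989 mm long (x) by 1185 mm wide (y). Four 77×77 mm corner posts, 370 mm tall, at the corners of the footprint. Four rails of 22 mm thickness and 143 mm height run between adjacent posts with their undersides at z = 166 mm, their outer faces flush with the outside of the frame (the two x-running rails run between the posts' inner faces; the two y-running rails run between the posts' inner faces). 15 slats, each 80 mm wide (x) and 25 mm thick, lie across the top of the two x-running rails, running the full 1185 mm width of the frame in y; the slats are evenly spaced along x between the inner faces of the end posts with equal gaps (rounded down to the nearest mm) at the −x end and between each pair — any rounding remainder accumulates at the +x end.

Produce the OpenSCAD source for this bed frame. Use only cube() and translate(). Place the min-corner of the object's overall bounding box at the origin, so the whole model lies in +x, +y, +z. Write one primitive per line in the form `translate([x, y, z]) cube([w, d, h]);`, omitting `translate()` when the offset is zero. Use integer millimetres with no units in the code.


cube([77, 77, 370]);
translate([0, 1108, 0]) cube([77, 77, 370]);
translate([1912, 0, 0]) cube([77, 77, 370]);
translate([1912, 1108, 0]) cube([77, 77, 370]);
translate([77, 0, 166]) cube([1835, 22, 143]);
translate([77, 1163, 166]) cube([1835, 22, 143]);
translate([0, 77, 166]) cube([22, 1031, 143]);
translate([1967, 77, 166]) cube([22, 1031, 143]);
translate([116, 0, 309]) cube([80, 1185, 25]);
translate([235, 0, 309]) cube([80, 1185, 25]);
translate([354, 0, 309]) cube([80, 1185, 25]);
translate([473, 0, 309]) cube([80, 1185, 25]);
translate([592, 0, 309]) cube([80, 1185, 25]);
translate([711, 0, 309]) cube([80, 1185, 25]);
translate([830, 0, 309]) cube([80, 1185, 25]);
translate([949, 0, 309]) cube([80, 1185, 25]);
translate([1068, 0, 309]) cube([80, 1185, 25]);
translate([1187, 0, 309]) cube([80, 1185, 25]);
translate([1306, 0, 309]) cube([80, 1185, 25]);
translate([1425, 0, 309]) cube([80, 1185, 25]);
translate([1544, 0, 309]) cube([80, 1185, 25]);
translate([1663, 0, 309]) cube([80, 1185, 25]);
translate([1782, 0, 309]) cube([80, 1185, 25]);


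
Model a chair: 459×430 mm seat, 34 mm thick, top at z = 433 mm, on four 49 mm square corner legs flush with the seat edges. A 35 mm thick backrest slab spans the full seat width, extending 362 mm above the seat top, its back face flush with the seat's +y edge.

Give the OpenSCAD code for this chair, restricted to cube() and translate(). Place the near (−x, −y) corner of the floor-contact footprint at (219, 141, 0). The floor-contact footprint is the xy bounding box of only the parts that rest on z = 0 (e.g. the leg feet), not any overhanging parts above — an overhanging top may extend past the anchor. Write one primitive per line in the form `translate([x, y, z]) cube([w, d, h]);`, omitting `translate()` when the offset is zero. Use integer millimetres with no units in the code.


// leg_h = 433 - 34 = 399
translate([219, 141, 399]) cube([459, 430, 34]);
translate([219, 141, 0]) cube([49, 49, 399]);
translate([629, 141, 0]) cube([49, 49, 399]);
translate([219, 522, 0]) cube([49, 49, 399]);
translate([629, 522, 0]) cube([49, 49, 399]);
translate([219, 536, 433]) cube([459, 35, 362]);


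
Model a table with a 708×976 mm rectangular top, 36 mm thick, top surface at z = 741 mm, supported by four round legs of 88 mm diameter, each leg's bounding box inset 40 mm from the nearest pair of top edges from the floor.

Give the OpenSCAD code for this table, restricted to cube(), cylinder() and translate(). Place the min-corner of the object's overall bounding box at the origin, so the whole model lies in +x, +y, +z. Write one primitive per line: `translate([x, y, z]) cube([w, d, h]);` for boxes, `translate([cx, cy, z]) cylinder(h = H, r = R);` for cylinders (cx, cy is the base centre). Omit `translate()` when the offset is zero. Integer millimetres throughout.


translate([0, 0, 705]) cube([708, 976, 36]);
translate([84, 84, 0]) cylinder(h = 705, r = 44);
translate([624, 84, 0]) cylinder(h = 705, r = 44);
translate([84, 892, 0]) cylinder(h = 705, r = 44);
translate([624, 892, 0]) cylinder(h = 705, r = 44);


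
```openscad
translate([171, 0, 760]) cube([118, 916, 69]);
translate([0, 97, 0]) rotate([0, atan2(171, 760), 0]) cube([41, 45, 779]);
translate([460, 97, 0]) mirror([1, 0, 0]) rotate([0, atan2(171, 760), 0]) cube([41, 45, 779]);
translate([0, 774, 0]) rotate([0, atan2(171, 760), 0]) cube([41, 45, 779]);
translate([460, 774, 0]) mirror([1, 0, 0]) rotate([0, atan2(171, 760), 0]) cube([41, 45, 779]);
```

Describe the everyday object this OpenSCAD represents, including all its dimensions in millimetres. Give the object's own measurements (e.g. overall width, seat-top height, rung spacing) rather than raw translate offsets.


A sawhorse. A 118×916×69 mm beam (x, y, z) sits on two A-frame leg pairs. Each pair is two raked legs of 41×45 mm section (45 mm along y) splaying symmetrically in x. Each leg rises 760 mm vertically over 171 mm of horizontal reach and is 779 mm long along its own axis. Every leg's outer bottom edge rests on the floor and its outer top edge meets a bottom edge of the beam — the left legs (tilting toward +x) meet the beam's −x bottom edge, the right legs (their mirror images, tilting toward −x) meet its +x bottom edge — so the leg tops tuck under the beam, the beam's underside is 760 mm above the floor, and the feet are 460 mm apart outside-to-outside with the beam centred between them. The two leg pairs are set in 97 mm from either end of the beam.


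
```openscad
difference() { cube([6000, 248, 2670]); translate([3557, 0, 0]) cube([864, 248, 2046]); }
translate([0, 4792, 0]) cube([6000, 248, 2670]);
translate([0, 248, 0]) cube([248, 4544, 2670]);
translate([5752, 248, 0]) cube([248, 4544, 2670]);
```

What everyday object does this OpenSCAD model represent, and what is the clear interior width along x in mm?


A single room. The interior width is 5504 mm.

Four walls enclosing a rectangle with a door in the front wall — a room. Outside width 6000 minus two 248 mm walls gives 5504 mm.


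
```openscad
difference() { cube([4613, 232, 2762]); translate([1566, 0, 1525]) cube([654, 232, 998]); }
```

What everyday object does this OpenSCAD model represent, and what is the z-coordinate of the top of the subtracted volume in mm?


A wall with a window opening. The window head height is 2523 mm.

A wall with a rectangular opening subtracted — a window. Sill at z = 1525, opening 998 mm tall, so the head is at 1525 + 998 = 2523 mm.


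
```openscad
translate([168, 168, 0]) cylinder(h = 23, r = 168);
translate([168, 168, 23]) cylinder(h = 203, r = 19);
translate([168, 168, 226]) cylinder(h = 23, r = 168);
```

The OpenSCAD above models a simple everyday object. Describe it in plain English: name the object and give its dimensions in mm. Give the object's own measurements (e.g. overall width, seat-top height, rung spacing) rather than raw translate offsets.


A spool: two coaxial disc flanges of radius 168 mm and thickness 23 mm, joined by a core cylinder of radius 19 mm and height 203 mm. The lower flange rests on z = 0 and the three cylinders share a vertical axis.


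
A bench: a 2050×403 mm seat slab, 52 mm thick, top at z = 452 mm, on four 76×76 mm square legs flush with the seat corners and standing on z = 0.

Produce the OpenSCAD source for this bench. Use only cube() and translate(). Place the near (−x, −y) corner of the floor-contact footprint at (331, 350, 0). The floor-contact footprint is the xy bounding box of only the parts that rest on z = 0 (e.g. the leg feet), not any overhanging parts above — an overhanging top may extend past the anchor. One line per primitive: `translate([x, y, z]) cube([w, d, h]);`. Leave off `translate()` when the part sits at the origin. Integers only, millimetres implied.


translate([331, 350, 400]) cube([2050, 403, 52]);
translate([331, 350, 0]) cube([76, 76, 400]);
translate([331, 677, 0]) cube([76, 76, 400]);
translate([2305, 350, 0]) cube([76, 76, 400]);
translate([2305, 677, 0]) cube([76, 76, 400]);


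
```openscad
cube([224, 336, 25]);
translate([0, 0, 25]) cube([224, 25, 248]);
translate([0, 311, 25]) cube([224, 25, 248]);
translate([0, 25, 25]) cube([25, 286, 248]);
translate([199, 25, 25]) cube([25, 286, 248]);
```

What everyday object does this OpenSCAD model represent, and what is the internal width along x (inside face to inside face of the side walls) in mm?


An open box. The internal width is 174 mm.

A 224×336 base slab with four walls standing on it — an open box. The base is 224 mm wide and the walls are 25 mm thick, so the internal width is 224 − 2 × 25 = 174 mm.


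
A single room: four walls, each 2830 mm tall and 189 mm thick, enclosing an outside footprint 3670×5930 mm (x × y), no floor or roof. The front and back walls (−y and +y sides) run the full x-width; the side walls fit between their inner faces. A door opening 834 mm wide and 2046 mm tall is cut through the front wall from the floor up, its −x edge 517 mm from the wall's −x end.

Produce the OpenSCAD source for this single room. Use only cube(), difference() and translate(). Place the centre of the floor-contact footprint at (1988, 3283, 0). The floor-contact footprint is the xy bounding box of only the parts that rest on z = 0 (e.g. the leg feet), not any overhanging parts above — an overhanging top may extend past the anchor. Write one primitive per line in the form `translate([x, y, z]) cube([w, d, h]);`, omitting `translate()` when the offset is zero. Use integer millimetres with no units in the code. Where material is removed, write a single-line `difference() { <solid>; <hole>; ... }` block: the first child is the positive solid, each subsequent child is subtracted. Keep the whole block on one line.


difference() { translate([153, 318, 0]) cube([3670, 189, 2830]); translate([670, 318, 0]) cube([834, 189, 2046]); }
translate([153, 6059, 0]) cube([3670, 189, 2830]);
translate([153, 507, 0]) cube([189, 5552, 2830]);
translate([3634, 507, 0]) cube([189, 5552, 2830]);


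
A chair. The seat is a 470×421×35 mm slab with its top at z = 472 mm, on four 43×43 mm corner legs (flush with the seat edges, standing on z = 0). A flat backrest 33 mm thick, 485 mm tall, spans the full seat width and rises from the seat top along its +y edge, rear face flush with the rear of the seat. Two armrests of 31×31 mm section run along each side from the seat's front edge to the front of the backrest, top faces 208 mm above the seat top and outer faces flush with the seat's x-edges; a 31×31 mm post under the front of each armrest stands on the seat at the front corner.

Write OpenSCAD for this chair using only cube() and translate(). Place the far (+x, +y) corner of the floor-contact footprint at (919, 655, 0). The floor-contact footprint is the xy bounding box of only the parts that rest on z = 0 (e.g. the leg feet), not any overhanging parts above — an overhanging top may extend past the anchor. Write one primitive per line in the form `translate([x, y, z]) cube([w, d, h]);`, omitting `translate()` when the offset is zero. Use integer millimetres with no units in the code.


translate([449, 234, 437]) cube([470, 421, 35]);
translate([449, 234, 0]) cube([43, 43, 437]);
translate([876, 234, 0]) cube([43, 43, 437]);
translate([449, 612, 0]) cube([43, 43, 437]);
translate([876, 612, 0]) cube([43, 43, 437]);
translate([449, 622, 472]) cube([470, 33, 485]);
translate([449, 234, 649]) cube([31, 388, 31]);
translate([888, 234, 649]) cube([31, 388, 31]);
translate([449, 234, 472]) cube([31, 31, 177]);
translate([888, 234, 472]) cube([31, 31, 177]);


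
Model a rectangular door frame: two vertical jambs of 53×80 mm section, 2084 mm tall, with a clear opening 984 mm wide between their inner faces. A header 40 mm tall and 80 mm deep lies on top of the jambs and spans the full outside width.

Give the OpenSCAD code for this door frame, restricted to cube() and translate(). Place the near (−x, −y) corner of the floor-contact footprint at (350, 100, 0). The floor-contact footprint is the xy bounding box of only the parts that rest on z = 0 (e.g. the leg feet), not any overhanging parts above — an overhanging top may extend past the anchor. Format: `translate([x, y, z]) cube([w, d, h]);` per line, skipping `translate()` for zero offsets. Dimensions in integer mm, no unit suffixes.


translate([350, 100, 0]) cube([53, 80, 2084]);
translate([1387, 100, 0]) cube([53, 80, 2084]);
translate([350, 100, 2084]) cube([1090, 80, 40]);


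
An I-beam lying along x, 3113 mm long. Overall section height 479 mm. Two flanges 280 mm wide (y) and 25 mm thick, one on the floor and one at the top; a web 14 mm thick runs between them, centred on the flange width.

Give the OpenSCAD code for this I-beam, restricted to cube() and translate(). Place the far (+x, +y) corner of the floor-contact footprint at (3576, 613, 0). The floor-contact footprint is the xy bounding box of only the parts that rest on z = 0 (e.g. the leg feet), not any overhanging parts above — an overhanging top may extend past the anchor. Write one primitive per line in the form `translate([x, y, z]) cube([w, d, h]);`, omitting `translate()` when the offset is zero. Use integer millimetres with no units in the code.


translate([463, 333, 0]) cube([3113, 280, 25]);
translate([463, 466, 25]) cube([3113, 14, 429]);
translate([463, 333, 454]) cube([3113, 280, 25]);


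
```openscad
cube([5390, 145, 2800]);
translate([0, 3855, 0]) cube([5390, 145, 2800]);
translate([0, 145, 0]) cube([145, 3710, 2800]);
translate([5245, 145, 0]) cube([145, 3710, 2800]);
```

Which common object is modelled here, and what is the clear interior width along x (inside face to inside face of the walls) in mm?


A house (or room) frame. The interior width is 5100 mm.

Four 2800 mm walls enclosing a rectangle with no floor or roof — a room or house frame. Outside width is 5390 mm and wall thickness is 145 mm, so the interior width is 5390 − 2 × 145 = 5100 mm.


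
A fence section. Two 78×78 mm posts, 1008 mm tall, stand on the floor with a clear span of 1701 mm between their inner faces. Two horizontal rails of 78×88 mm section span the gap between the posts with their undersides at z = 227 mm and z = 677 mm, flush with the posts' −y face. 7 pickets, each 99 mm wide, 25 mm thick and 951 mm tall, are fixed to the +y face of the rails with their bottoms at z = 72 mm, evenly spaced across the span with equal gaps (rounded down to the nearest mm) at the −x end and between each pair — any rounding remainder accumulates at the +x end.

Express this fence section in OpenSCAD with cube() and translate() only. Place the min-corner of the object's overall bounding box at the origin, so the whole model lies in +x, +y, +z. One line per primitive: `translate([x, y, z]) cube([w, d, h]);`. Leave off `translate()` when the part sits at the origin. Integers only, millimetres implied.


cube([78, 78, 1008]);
translate([1779, 0, 0]) cube([78, 78, 1008]);
translate([78, 0, 227]) cube([1701, 78, 88]);
translate([78, 0, 677]) cube([1701, 78, 88]);
translate([204, 78, 72]) cube([99, 25, 951]);
translate([429, 78, 72]) cube([99, 25, 951]);
translate([654, 78, 72]) cube([99, 25, 951]);
translate([879, 78, 72]) cube([99, 25, 951]);
translate([1104, 78, 72]) cube([99, 25, 951]);
translate([1329, 78, 72]) cube([99, 25, 951]);
translate([1554, 78, 72]) cube([99, 25, 951]);
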